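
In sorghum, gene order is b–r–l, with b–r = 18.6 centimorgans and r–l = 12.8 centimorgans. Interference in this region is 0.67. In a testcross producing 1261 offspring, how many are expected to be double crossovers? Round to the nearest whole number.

Map distances give recombination frequencies of 0.186 and 0.128 for the two intervals.
With interference 0.67 (so coincidence = 0.33), expected double-crossover frequency = 0.186 × 0.128 × 0.33 = 0.00786.
Expected number = 0.00786 × 1261 = 9.91 ≈ 10.

10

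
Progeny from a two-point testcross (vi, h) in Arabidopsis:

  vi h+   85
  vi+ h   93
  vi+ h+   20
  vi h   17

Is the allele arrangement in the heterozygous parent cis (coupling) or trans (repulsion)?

The two most frequent classes are vi+ h (93) and vi h+ (85); these are the parental (non-recombinant) types.
So the F1 carried vi+ h on one chromosome and vi h+ on the other — the recessive alleles are on opposite chromosomes (trans / repulsion).

trans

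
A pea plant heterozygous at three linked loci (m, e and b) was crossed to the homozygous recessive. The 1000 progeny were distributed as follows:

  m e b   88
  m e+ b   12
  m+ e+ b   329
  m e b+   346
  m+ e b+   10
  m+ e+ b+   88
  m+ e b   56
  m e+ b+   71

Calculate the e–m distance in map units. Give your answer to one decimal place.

The two most frequent reciprocal classes, m+ e+ b and m e b+, are the parental types, so the F1 was m+ e+ b / m e b+.
The two rarest classes, m e+ b and m+ e b+, are the double crossovers. Comparing them with the parentals, only the m allele has switched, so m is the middle locus and the order is b – m – e.
Crossovers in the m–e interval produce the single-crossover classes m+ e b and m e+ b+ (56 + 71 = 127) plus the double crossovers (22).
RF(m–e) = (127 + 22) / 1000 = 149/1000 = 0.1490 → 14.9 map units.

14.9 map units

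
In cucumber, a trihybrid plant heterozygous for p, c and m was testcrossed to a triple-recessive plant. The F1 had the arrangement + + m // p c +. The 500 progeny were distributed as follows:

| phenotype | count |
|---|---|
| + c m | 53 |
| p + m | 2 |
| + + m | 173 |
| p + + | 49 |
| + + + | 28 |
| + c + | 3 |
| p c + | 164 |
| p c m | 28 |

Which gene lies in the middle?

p

The two rarest classes, p + m and + c +, are the double crossovers. Comparing them with the parentals, only the p allele has switched, so p is the middle locus and the order is m – p – c.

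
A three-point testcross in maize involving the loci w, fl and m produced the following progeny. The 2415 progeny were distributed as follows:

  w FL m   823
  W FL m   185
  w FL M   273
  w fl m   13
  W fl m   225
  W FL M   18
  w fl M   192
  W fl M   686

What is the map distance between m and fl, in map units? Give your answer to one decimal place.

21.9 map units

The two most frequent reciprocal classes, W fl M and w FL m, are the parental types, so the F1 was W fl M / w FL m.
The two rarest classes, W FL M and w fl m, are the double crossovers. Comparing them with the parentals, only the fl allele has switched, so fl is the middle locus and the order is w – fl – m.
Crossovers in the fl–m interval produce the single-crossover classes W fl m and w FL M (225 + 273 = 498) plus the double crossovers (31).
RF(fl–m) = (498 + 31) / 2415 = 529/2415 = 0.2190 → 21.9 map units.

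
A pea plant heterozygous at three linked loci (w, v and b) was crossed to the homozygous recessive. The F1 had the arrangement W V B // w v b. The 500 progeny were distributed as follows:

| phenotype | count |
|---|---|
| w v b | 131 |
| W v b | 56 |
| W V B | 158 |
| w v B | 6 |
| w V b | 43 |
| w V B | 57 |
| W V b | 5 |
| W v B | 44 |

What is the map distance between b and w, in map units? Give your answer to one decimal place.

The two rarest classes, W V b and w v B, are the double crossovers. Comparing them with the parentals, only the b allele has switched, so b is the middle locus and the order is w – b – v.
Crossovers in the w–b interval produce the single-crossover classes w V B and W v b (57 + 56 = 113) plus the double crossovers (11).
RF(w–b) = (113 + 11) / 500 = 124/500 = 0.2480 → 24.8 map units.

24.8 map units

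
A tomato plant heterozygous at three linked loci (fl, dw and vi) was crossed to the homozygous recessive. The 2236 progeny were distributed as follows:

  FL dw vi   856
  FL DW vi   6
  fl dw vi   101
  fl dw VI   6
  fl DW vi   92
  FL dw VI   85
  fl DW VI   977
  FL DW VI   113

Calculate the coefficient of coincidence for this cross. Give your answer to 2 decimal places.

0.63

The two most frequent reciprocal classes, fl DW VI and FL dw vi, are the parental types, so the F1 was fl DW VI / FL dw vi.
The two rarest classes, fl dw VI and FL DW vi, are the double crossovers. Comparing them with the parentals, only the dw allele has switched, so dw is the middle locus and the order is fl – dw – vi.
fl–dw: (214 + 12)/2236 = 0.1011; dw–vi: (177 + 12)/2236 = 0.0845.
Expected DCO frequency = 0.1011 × 0.0845 ≈ 0.00854; observed = 12/2236 ≈ 0.00537.
Coefficient of coincidence = 0.00537/0.00854 ≈ 0.63.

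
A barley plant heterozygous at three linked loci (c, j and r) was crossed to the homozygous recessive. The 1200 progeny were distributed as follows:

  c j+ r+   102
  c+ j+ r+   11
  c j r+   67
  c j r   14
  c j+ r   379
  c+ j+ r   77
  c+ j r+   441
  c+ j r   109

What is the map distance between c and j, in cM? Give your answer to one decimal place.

14.1 cM

The two most frequent reciprocal classes, c+ j r+ and c j+ r, are the parental types, so the F1 was c+ j r+ / c j+ r.
The two rarest classes, c+ j+ r+ and c j r, are the double crossovers. Comparing them with the parentals, only the j allele has switched, so j is the middle locus and the order is r – j – c.
Crossovers in the j–c interval produce the single-crossover classes c j r+ and c+ j+ r (67 + 77 = 144) plus the double crossovers (25).
RF(j–c) = (144 + 25) / 1200 = 169/1200 = 0.1408 → 14.1 cM.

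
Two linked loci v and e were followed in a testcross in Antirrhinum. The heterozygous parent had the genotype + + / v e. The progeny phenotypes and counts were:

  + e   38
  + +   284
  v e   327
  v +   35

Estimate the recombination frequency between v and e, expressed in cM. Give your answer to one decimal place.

The recombinant classes are + e and v +: 38 + 35 = 73.
Recombination frequency = 73/684 = 0.1067 ≈ 10.7%, i.e. 10.7 cM.

10.7 cM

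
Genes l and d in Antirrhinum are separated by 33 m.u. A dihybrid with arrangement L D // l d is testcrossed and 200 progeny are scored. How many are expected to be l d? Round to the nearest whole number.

67

A map distance of 33 m.u. corresponds to a recombination frequency of 0.330.
The F1 is L D / l d, so l d is a parental gamete class with expected frequency (1 − r)/2 = 0.670/2 = 0.3350.
Expected number = 0.3350 × 200 = 67.00 ≈ 67.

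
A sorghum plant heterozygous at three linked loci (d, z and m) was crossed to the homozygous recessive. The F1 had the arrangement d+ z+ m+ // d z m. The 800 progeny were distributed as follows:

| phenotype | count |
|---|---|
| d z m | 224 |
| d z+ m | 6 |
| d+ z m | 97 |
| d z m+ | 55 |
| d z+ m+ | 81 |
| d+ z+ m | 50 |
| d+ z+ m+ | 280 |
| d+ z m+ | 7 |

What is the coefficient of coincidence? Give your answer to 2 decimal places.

The two rarest classes, d+ z m+ and d z+ m, are the double crossovers. Comparing them with the parentals, only the z allele has switched, so z is the middle locus and the order is d – z – m.
d–z: (178 + 13)/800 = 0.2387; z–m: (105 + 13)/800 = 0.1475.
Expected DCO frequency = 0.2387 × 0.1475 ≈ 0.03521; observed = 13/800 ≈ 0.01625.
Coefficient of coincidence = 0.01625/0.03521 ≈ 0.46.

0.46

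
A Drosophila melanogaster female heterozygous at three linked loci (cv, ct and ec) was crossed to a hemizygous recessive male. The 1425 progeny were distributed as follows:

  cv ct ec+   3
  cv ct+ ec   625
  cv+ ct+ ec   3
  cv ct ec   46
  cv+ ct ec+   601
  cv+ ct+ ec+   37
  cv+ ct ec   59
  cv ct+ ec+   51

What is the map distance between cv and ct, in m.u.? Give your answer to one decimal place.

6.2 m.u.

The two most frequent reciprocal classes, cv ct+ ec and cv+ ct ec+, are the parental types, so the F1 was cv ct+ ec / cv+ ct ec+.
The two rarest classes, cv+ ct+ ec and cv ct ec+, are the double crossovers. Comparing them with the parentals, only the cv allele has switched, so cv is the middle locus and the order is ec – cv – ct.
Crossovers in the cv–ct interval produce the single-crossover classes cv ct ec and cv+ ct+ ec+ (46 + 37 = 83) plus the double crossovers (6).
RF(cv–ct) = (83 + 6) / 1425 = 89/1425 = 0.0625 → 6.2 m.u.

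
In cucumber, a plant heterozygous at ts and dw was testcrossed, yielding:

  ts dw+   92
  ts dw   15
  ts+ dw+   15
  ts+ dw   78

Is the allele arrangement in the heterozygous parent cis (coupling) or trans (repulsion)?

The two most frequent classes are ts+ dw (78) and ts dw+ (92); these are the parental (non-recombinant) types.
So the F1 carried ts+ dw on one chromosome and ts dw+ on the other — the recessive alleles are on opposite chromosomes (trans / repulsion).

trans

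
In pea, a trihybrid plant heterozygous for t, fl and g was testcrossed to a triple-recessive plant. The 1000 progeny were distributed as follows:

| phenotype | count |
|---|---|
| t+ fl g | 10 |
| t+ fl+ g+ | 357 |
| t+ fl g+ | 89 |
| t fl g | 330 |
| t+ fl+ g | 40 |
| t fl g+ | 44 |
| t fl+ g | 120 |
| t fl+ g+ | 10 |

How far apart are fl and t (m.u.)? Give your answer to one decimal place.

22.9 m.u.

The two most frequent reciprocal classes, t fl g and t+ fl+ g+, are the parental types, so the F1 was t fl g / t+ fl+ g+.
The two rarest classes, t+ fl g and t fl+ g+, are the double crossovers. Comparing them with the parentals, only the t allele has switched, so t is the middle locus and the order is g – t – fl.
Crossovers in the t–fl interval produce the single-crossover classes t fl+ g and t+ fl g+ (120 + 89 = 209) plus the double crossovers (20).
RF(t–fl) = (209 + 20) / 1000 = 229/1000 = 0.2290 → 22.9 m.u.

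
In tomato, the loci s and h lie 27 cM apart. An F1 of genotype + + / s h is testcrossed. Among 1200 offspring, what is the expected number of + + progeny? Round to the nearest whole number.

A map distance of 27 cM corresponds to a recombination frequency of 0.270.
The F1 is + + / s h, so + + is a parental gamete class with expected frequency (1 − r)/2 = 0.730/2 = 0.3650.
Expected number = 0.3650 × 1200 = 438.00 ≈ 438.

438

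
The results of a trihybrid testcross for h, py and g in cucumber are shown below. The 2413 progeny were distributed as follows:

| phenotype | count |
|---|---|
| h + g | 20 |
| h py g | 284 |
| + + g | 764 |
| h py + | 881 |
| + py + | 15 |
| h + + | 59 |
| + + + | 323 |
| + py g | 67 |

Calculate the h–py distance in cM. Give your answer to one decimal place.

6.7 cM

The two most frequent reciprocal classes, + + g and h py +, are the parental types, so the F1 was + + g / h py +.
The two rarest classes, h + g and + py +, are the double crossovers. Comparing them with the parentals, only the h allele has switched, so h is the middle locus and the order is py – h – g.
Crossovers in the py–h interval produce the single-crossover classes + py g and h + + (67 + 59 = 126) plus the double crossovers (35).
RF(py–h) = (126 + 35) / 2413 = 161/2413 = 0.0667 → 6.7 cM.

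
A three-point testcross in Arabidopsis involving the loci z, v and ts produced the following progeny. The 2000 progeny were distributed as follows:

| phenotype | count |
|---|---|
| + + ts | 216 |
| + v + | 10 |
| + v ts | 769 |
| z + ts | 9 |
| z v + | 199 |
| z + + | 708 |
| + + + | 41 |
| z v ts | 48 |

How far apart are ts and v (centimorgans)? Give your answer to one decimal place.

The two most frequent reciprocal classes, z + + and + v ts, are the parental types, so the F1 was z + + / + v ts.
The two rarest classes, z + ts and + v +, are the double crossovers. Comparing them with the parentals, only the ts allele has switched, so ts is the middle locus and the order is z – ts – v.
Crossovers in the ts–v interval produce the single-crossover classes z v + and + + ts (199 + 216 = 415) plus the double crossovers (19).
RF(ts–v) = (415 + 19) / 2000 = 434/2000 = 0.2170 → 21.7 centimorgans.

21.7 centimorgans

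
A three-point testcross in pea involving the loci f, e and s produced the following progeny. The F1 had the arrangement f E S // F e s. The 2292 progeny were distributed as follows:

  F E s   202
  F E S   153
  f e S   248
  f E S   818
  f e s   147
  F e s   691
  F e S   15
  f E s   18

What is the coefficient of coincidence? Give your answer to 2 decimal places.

The two rarest classes, f E s and F e S, are the double crossovers. Comparing them with the parentals, only the s allele has switched, so s is the middle locus and the order is f – s – e.
f–s: (300 + 33)/2292 = 0.1453; s–e: (450 + 33)/2292 = 0.2107.
Expected DCO frequency = 0.1453 × 0.2107 ≈ 0.03061; observed = 33/2292 ≈ 0.01440.
Coefficient of coincidence = 0.01440/0.03061 ≈ 0.47.

0.47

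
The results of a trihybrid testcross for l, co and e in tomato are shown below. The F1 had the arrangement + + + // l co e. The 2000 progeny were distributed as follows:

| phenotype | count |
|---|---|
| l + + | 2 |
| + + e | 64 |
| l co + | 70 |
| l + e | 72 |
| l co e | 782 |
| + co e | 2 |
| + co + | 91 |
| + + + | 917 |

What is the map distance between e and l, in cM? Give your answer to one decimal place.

The two rarest classes, l + + and + co e, are the double crossovers. Comparing them with the parentals, only the l allele has switched, so l is the middle locus and the order is co – l – e.
Crossovers in the l–e interval produce the single-crossover classes + + e and l co + (64 + 70 = 134) plus the double crossovers (4).
RF(l–e) = (134 + 4) / 2000 = 138/2000 = 0.0690 → 6.9 cM.

6.9 cM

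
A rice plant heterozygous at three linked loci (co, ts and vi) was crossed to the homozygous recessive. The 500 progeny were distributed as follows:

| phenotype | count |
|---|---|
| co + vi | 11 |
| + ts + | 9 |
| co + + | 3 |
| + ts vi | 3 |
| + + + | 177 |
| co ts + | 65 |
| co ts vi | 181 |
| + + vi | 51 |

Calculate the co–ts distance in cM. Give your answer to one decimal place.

The two most frequent reciprocal classes, + + + and co ts vi, are the parental types, so the F1 was + + + / co ts vi.
The two rarest classes, co + + and + ts vi, are the double crossovers. Comparing them with the parentals, only the co allele has switched, so co is the middle locus and the order is vi – co – ts.
Crossovers in the co–ts interval produce the single-crossover classes + ts + and co + vi (9 + 11 = 20) plus the double crossovers (6).
RF(co–ts) = (20 + 6) / 500 = 26/500 = 0.0520 → 5.2 cM.

5.2 cM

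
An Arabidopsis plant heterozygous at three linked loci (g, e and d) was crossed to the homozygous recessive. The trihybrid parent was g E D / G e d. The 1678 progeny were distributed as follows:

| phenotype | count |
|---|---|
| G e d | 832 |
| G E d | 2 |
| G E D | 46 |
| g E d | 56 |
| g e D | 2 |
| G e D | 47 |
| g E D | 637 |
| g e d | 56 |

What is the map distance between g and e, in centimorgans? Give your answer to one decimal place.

6.3 centimorgans

The two rarest classes, g e D and G E d, are the double crossovers. Comparing them with the parentals, only the e allele has switched, so e is the middle locus and the order is g – e – d.
Crossovers in the g–e interval produce the single-crossover classes G E D and g e d (46 + 56 = 102) plus the double crossovers (4).
RF(g–e) = (102 + 4) / 1678 = 106/1678 = 0.0632 → 6.3 centimorgans.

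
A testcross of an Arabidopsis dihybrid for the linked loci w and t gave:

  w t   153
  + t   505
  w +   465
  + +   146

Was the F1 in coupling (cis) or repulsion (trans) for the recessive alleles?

trans

The two most frequent classes are + t (505) and w + (465); these are the parental (non-recombinant) types.
So the F1 carried + t on one chromosome and w + on the other — the recessive alleles are on opposite chromosomes (trans / repulsion).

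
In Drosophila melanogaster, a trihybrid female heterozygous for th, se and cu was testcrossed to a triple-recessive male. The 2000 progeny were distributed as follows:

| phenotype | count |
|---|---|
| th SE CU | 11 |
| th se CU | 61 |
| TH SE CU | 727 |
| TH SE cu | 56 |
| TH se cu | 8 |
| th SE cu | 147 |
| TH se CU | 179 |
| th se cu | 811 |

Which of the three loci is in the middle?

The two most frequent reciprocal classes, TH SE CU and th se cu, are the parental types, so the F1 was TH SE CU / th se cu.
The two rarest classes, th SE CU and TH se cu, are the double crossovers. Comparing them with the parentals, only the th allele has switched, so th is the middle locus and the order is cu – th – se.

th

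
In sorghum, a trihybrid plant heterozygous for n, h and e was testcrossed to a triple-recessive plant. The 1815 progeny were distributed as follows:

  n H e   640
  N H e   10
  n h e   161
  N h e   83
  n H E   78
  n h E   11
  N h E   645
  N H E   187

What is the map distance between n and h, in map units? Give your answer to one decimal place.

The two most frequent reciprocal classes, N h E and n H e, are the parental types, so the F1 was N h E / n H e.
The two rarest classes, n h E and N H e, are the double crossovers. Comparing them with the parentals, only the n allele has switched, so n is the middle locus and the order is h – n – e.
Crossovers in the h–n interval produce the single-crossover classes N H E and n h e (187 + 161 = 348) plus the double crossovers (21).
RF(h–n) = (348 + 21) / 1815 = 369/1815 = 0.2033 → 20.3 map units.

20.3 map units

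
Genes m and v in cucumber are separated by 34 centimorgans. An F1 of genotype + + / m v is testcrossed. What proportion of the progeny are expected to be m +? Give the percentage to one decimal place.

A map distance of 34 centimorgans corresponds to a recombination frequency of 0.340.
The F1 is + + / m v, so m + is a recombinant gamete class with expected frequency r/2 = 0.340/2 = 0.1700.
That is 0.1700 = 17.0% of the progeny.

17.0%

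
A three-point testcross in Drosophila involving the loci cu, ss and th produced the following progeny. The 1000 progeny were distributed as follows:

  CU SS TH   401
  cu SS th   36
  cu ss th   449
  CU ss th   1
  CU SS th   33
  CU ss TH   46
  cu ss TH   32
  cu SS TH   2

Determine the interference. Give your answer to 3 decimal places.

0.481

The two most frequent reciprocal classes, cu ss th and CU SS TH, are the parental types, so the F1 was cu ss th / CU SS TH.
The two rarest classes, CU ss th and cu SS TH, are the double crossovers. Comparing them with the parentals, only the cu allele has switched, so cu is the middle locus and the order is th – cu – ss.
th–cu: (65 + 3)/1000 = 0.0680; cu–ss: (82 + 3)/1000 = 0.0850.
Expected DCO frequency = 0.0680 × 0.0850 ≈ 0.00578; observed = 3/1000 ≈ 0.00300.
Coefficient of coincidence = 0.00300/0.00578 ≈ 0.519; interference = 1 − 0.519 = 0.481.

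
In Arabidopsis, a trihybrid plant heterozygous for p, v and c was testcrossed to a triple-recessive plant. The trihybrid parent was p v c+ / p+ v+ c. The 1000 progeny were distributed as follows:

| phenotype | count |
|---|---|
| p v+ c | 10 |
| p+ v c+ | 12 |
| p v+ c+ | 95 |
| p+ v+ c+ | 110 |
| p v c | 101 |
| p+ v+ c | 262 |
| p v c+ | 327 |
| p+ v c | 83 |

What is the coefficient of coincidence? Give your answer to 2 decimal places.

The two rarest classes, p+ v c+ and p v+ c, are the double crossovers. Comparing them with the parentals, only the p allele has switched, so p is the middle locus and the order is v – p – c.
v–p: (178 + 22)/1000 = 0.2000; p–c: (211 + 22)/1000 = 0.2330.
Expected DCO frequency = 0.2000 × 0.2330 ≈ 0.04660; observed = 22/1000 ≈ 0.02200.
Coefficient of coincidence = 0.02200/0.04660 ≈ 0.47.

0.47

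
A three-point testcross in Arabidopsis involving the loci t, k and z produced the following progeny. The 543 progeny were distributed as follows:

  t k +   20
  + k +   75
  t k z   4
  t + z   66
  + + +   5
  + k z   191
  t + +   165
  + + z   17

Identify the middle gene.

The two most frequent reciprocal classes, + k z and t + +, are the parental types, so the F1 was + k z / t + +.
The two rarest classes, t k z and + + +, are the double crossovers. Comparing them with the parentals, only the t allele has switched, so t is the middle locus and the order is k – t – z.

t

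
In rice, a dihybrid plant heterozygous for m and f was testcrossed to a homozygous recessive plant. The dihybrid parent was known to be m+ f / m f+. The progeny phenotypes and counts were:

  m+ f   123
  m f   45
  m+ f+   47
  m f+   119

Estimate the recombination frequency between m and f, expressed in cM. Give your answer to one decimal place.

27.5 cM

The recombinant classes are m+ f+ and m f: 47 + 45 = 92.
Recombination frequency = 92/334 = 0.2754 ≈ 27.5%, i.e. 27.5 cM.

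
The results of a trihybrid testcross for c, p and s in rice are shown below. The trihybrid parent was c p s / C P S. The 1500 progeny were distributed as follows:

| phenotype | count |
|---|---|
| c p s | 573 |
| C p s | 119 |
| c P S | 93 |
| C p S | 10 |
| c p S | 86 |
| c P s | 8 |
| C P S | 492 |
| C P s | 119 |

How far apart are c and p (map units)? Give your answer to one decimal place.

15.3 map units

The two rarest classes, c P s and C p S, are the double crossovers. Comparing them with the parentals, only the p allele has switched, so p is the middle locus and the order is c – p – s.
Crossovers in the c–p interval produce the single-crossover classes C p s and c P S (119 + 93 = 212) plus the double crossovers (18).
RF(c–p) = (212 + 18) / 1500 = 230/1500 = 0.1533 → 15.3 map units.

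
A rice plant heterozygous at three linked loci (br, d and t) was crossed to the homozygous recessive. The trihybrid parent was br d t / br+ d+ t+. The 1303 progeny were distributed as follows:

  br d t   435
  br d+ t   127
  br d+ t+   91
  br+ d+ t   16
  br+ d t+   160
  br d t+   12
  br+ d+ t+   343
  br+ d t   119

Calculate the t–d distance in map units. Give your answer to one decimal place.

The two rarest classes, br d t+ and br+ d+ t, are the double crossovers. Comparing them with the parentals, only the t allele has switched, so t is the middle locus and the order is br – t – d.
Crossovers in the t–d interval produce the single-crossover classes br d+ t and br+ d t+ (127 + 160 = 287) plus the double crossovers (28).
RF(t–d) = (287 + 28) / 1303 = 315/1303 = 0.2417 → 24.2 map units.

24.2 map units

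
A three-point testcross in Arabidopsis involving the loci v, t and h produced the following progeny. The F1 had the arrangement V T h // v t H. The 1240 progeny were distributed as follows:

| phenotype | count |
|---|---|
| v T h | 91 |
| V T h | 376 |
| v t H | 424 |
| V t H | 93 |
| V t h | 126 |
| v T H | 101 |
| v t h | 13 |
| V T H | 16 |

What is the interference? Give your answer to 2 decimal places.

The two rarest classes, V T H and v t h, are the double crossovers. Comparing them with the parentals, only the h allele has switched, so h is the middle locus and the order is v – h – t.
v–h: (184 + 29)/1240 = 0.1718; h–t: (227 + 29)/1240 = 0.2065.
Expected DCO frequency = 0.1718 × 0.2065 ≈ 0.03548; observed = 29/1240 ≈ 0.02339.
Coefficient of coincidence = 0.02339/0.03548 ≈ 0.66; interference = 1 − 0.66 = 0.34.

0.34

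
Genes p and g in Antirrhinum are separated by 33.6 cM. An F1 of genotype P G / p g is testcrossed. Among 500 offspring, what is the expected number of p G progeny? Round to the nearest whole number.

84

A map distance of 33.6 cM corresponds to a recombination frequency of 0.336.
The F1 is P G / p g, so p G is a recombinant gamete class with expected frequency r/2 = 0.336/2 = 0.1680.
Expected number = 0.1680 × 500 = 84.00 ≈ 84.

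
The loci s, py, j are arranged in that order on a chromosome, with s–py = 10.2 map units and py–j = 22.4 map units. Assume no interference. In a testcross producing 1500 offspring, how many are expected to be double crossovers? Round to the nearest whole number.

Map distances give recombination frequencies of 0.102 and 0.224 for the two intervals.
With no interference, expected double-crossover frequency = 0.102 × 0.224 = 0.02285.
Expected number = 0.02285 × 1500 = 34.27 ≈ 34.

34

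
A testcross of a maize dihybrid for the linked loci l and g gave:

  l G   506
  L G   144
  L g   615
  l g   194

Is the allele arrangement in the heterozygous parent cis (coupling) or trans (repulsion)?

The two most frequent classes are L g (615) and l G (506); these are the parental (non-recombinant) types.
So the F1 carried L g on one chromosome and l G on the other — the recessive alleles are on opposite chromosomes (trans / repulsion).

trans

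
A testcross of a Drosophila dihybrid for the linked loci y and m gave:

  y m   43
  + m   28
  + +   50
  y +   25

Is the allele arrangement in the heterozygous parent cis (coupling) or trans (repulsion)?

cis

The two most frequent classes are + + (50) and y m (43); these are the parental (non-recombinant) types.
So the F1 carried + + on one chromosome and y m on the other — the recessive alleles are on the same chromosome (cis / coupling).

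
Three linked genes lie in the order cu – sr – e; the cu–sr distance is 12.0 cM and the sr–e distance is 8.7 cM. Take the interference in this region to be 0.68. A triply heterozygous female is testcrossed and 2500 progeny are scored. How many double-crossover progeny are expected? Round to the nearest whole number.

Map distances give recombination frequencies of 0.120 and 0.087 for the two intervals.
With interference 0.68 (so coincidence = 0.32), expected double-crossover frequency = 0.120 × 0.087 × 0.32 = 0.00334.
Expected number = 0.00334 × 2500 = 8.35 ≈ 8.

8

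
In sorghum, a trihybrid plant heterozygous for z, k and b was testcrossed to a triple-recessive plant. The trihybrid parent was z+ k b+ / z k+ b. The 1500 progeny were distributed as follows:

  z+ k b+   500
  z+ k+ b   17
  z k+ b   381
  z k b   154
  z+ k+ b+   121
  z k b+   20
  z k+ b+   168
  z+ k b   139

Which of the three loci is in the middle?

z

The two rarest classes, z k b+ and z+ k+ b, are the double crossovers. Comparing them with the parentals, only the z allele has switched, so z is the middle locus and the order is b – z – k.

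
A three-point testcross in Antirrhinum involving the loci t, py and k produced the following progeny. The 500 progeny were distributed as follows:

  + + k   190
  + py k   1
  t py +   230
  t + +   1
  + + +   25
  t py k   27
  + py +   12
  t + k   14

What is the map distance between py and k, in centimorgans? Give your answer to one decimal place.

10.8 centimorgans

The two most frequent reciprocal classes, + + k and t py +, are the parental types, so the F1 was + + k / t py +.
The two rarest classes, + py k and t + +, are the double crossovers. Comparing them with the parentals, only the py allele has switched, so py is the middle locus and the order is t – py – k.
Crossovers in the py–k interval produce the single-crossover classes + + + and t py k (25 + 27 = 52) plus the double crossovers (2).
RF(py–k) = (52 + 2) / 500 = 54/500 = 0.1080 → 10.8 centimorgans.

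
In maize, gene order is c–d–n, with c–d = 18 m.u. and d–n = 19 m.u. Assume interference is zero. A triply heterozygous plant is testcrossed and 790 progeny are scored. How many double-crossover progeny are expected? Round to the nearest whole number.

Map distances give recombination frequencies of 0.180 and 0.190 for the two intervals.
With no interference, expected double-crossover frequency = 0.180 × 0.190 = 0.03420.
Expected number = 0.03420 × 790 = 27.02 ≈ 27.

27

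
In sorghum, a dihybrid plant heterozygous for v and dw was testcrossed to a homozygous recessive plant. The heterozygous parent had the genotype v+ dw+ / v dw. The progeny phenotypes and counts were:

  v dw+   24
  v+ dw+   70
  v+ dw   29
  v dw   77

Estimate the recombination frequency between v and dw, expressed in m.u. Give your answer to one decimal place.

26.5 m.u.

The recombinant classes are v+ dw and v dw+: 29 + 24 = 53.
Recombination frequency = 53/200 = 0.2650 ≈ 26.5%, i.e. 26.5 m.u.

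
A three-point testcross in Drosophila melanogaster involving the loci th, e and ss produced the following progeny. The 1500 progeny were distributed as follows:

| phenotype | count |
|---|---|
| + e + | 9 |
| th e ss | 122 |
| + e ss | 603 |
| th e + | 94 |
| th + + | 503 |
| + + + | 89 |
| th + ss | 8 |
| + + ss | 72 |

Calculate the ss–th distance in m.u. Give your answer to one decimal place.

The two most frequent reciprocal classes, th + + and + e ss, are the parental types, so the F1 was th + + / + e ss.
The two rarest classes, th + ss and + e +, are the double crossovers. Comparing them with the parentals, only the ss allele has switched, so ss is the middle locus and the order is th – ss – e.
Crossovers in the th–ss interval produce the single-crossover classes + + + and th e ss (89 + 122 = 211) plus the double crossovers (17).
RF(th–ss) = (211 + 17) / 1500 = 228/1500 = 0.1520 → 15.2 m.u.

15.2 m.u.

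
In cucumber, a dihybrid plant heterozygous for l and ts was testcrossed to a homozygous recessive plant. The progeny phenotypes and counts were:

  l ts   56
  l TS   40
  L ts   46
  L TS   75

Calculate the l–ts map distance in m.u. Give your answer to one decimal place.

39.6 m.u.

The two most frequent classes, L TS (75) and l ts (56), are the parental types, so the F1 was L TS / l ts.
The recombinant classes are L ts and l TS: 46 + 40 = 86.
Recombination frequency = 86/217 = 0.3963 ≈ 39.6%, i.e. 39.6 m.u.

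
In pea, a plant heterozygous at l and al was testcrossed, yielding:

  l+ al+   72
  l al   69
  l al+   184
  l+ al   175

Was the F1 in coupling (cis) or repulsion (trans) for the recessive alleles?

trans

The two most frequent classes are l+ al (175) and l al+ (184); these are the parental (non-recombinant) types.
So the F1 carried l+ al on one chromosome and l al+ on the other — the recessive alleles are on opposite chromosomes (trans / repulsion).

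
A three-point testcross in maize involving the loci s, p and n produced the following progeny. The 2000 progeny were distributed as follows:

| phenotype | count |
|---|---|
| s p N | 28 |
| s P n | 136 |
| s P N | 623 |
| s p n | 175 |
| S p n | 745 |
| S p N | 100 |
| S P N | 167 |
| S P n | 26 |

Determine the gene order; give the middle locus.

p

The two most frequent reciprocal classes, s P N and S p n, are the parental types, so the F1 was s P N / S p n.
The two rarest classes, s p N and S P n, are the double crossovers. Comparing them with the parentals, only the p allele has switched, so p is the middle locus and the order is n – p – s.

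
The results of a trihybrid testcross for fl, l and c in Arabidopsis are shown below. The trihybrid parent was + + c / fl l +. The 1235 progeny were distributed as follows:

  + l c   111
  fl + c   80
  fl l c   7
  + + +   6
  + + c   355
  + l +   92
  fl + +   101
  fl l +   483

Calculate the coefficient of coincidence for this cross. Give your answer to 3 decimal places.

0.386

The two rarest classes, + + + and fl l c, are the double crossovers. Comparing them with the parentals, only the c allele has switched, so c is the middle locus and the order is fl – c – l.
fl–c: (172 + 13)/1235 = 0.1498; c–l: (212 + 13)/1235 = 0.1822.
Expected DCO frequency = 0.1498 × 0.1822 ≈ 0.02729; observed = 13/1235 ≈ 0.01053.
Coefficient of coincidence = 0.01053/0.02729 ≈ 0.386.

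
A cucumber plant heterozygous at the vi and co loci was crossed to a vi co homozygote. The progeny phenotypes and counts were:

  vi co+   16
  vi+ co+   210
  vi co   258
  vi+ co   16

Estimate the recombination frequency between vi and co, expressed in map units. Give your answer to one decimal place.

6.4 map units

The two most frequent classes, vi+ co+ (210) and vi co (258), are the parental types, so the F1 was vi+ co+ / vi co.
The recombinant classes are vi+ co and vi co+: 16 + 16 = 32.
Recombination frequency = 32/500 = 0.0640 ≈ 6.4%, i.e. 6.4 map units.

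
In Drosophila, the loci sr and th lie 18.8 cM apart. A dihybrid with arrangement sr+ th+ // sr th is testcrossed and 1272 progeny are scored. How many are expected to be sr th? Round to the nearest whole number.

516

A map distance of 18.8 cM corresponds to a recombination frequency of 0.188.
The F1 is sr+ th+ / sr th, so sr th is a parental gamete class with expected frequency (1 − r)/2 = 0.812/2 = 0.4060.
Expected number = 0.4060 × 1272 = 516.43 ≈ 516.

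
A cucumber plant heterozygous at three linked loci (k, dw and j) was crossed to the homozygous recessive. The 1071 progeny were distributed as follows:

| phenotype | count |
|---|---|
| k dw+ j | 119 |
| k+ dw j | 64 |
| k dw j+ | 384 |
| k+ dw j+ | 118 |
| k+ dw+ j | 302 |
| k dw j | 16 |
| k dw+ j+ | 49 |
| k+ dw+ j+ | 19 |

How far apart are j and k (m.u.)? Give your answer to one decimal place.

The two most frequent reciprocal classes, k dw j+ and k+ dw+ j, are the parental types, so the F1 was k dw j+ / k+ dw+ j.
The two rarest classes, k dw j and k+ dw+ j+, are the double crossovers. Comparing them with the parentals, only the j allele has switched, so j is the middle locus and the order is k – j – dw.
Crossovers in the k–j interval produce the single-crossover classes k+ dw j+ and k dw+ j (118 + 119 = 237) plus the double crossovers (35).
RF(k–j) = (237 + 35) / 1071 = 272/1071 = 0.2540 → 25.4 m.u.

25.4 m.u.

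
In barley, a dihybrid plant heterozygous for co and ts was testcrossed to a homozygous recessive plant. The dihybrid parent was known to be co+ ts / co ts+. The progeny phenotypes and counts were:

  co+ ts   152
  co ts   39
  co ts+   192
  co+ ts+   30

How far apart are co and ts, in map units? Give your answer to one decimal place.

16.7 map units

The recombinant classes are co+ ts+ and co ts: 30 + 39 = 69.
Recombination frequency = 69/413 = 0.1671 ≈ 16.7%, i.e. 16.7 map units.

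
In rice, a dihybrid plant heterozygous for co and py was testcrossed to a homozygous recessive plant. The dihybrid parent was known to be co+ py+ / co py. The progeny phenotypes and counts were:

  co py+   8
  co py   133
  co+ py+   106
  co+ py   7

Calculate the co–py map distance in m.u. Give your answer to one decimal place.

The recombinant classes are co+ py and co py+: 7 + 8 = 15.
Recombination frequency = 15/254 = 0.0591 ≈ 5.9%, i.e. 5.9 m.u.

5.9 m.u.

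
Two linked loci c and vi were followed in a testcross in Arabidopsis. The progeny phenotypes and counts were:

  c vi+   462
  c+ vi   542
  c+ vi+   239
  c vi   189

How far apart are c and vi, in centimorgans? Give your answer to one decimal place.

29.9 centimorgans

The two most frequent classes, c+ vi (542) and c vi+ (462), are the parental types, so the F1 was c+ vi / c vi+.
The recombinant classes are c+ vi+ and c vi: 239 + 189 = 428.
Recombination frequency = 428/1432 = 0.2989 ≈ 29.9%, i.e. 29.9 centimorgans.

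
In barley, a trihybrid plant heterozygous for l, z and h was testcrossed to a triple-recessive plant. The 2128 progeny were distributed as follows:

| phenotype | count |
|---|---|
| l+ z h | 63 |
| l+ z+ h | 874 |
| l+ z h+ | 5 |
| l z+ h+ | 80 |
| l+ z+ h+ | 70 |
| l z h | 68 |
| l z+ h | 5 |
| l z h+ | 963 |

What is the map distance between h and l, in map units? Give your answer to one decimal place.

7.0 map units

The two most frequent reciprocal classes, l z h+ and l+ z+ h, are the parental types, so the F1 was l z h+ / l+ z+ h.
The two rarest classes, l+ z h+ and l z+ h, are the double crossovers. Comparing them with the parentals, only the l allele has switched, so l is the middle locus and the order is z – l – h.
Crossovers in the l–h interval produce the single-crossover classes l z h and l+ z+ h+ (68 + 70 = 138) plus the double crossovers (10).
RF(l–h) = (138 + 10) / 2128 = 148/2128 = 0.0695 → 7.0 map units.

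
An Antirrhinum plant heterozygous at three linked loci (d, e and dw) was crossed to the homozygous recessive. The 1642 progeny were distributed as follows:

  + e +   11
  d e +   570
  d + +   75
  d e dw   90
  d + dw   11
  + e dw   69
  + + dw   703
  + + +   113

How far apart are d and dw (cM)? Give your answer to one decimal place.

13.7 cM

The two most frequent reciprocal classes, d e + and + + dw, are the parental types, so the F1 was d e + / + + dw.
The two rarest classes, + e + and d + dw, are the double crossovers. Comparing them with the parentals, only the d allele has switched, so d is the middle locus and the order is dw – d – e.
Crossovers in the dw–d interval produce the single-crossover classes d e dw and + + + (90 + 113 = 203) plus the double crossovers (22).
RF(dw–d) = (203 + 22) / 1642 = 225/1642 = 0.1370 → 13.7 cM.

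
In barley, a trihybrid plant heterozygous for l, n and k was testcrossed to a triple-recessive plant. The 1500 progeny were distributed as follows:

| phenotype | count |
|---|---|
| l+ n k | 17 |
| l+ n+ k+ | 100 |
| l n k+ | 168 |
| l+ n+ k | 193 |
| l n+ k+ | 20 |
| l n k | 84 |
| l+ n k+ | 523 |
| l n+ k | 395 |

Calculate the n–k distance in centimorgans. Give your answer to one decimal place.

14.7 centimorgans

The two most frequent reciprocal classes, l n+ k and l+ n k+, are the parental types, so the F1 was l n+ k / l+ n k+.
The two rarest classes, l n+ k+ and l+ n k, are the double crossovers. Comparing them with the parentals, only the k allele has switched, so k is the middle locus and the order is l – k – n.
Crossovers in the k–n interval produce the single-crossover classes l n k and l+ n+ k+ (84 + 100 = 184) plus the double crossovers (37).
RF(k–n) = (184 + 37) / 1500 = 221/1500 = 0.1473 → 14.7 centimorgans.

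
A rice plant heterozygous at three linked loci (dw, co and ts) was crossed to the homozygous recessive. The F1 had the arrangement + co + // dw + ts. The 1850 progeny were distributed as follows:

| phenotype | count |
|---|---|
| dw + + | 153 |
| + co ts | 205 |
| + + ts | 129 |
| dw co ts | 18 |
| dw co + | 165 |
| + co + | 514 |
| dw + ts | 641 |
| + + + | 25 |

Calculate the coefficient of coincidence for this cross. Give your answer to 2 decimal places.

The two rarest classes, + + + and dw co ts, are the double crossovers. Comparing them with the parentals, only the co allele has switched, so co is the middle locus and the order is dw – co – ts.
dw–co: (294 + 43)/1850 = 0.1822; co–ts: (358 + 43)/1850 = 0.2168.
Expected DCO frequency = 0.1822 × 0.2168 ≈ 0.03950; observed = 43/1850 ≈ 0.02324.
Coefficient of coincidence = 0.02324/0.03950 ≈ 0.59.

0.59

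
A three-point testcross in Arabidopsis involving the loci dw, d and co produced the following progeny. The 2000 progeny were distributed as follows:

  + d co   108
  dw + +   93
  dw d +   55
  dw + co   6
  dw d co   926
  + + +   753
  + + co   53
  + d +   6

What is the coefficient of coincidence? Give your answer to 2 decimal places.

The two most frequent reciprocal classes, dw d co and + + +, are the parental types, so the F1 was dw d co / + + +.
The two rarest classes, dw + co and + d +, are the double crossovers. Comparing them with the parentals, only the d allele has switched, so d is the middle locus and the order is co – d – dw.
co–d: (108 + 12)/2000 = 0.0600; d–dw: (201 + 12)/2000 = 0.1065.
Expected DCO frequency = 0.0600 × 0.1065 ≈ 0.00639; observed = 12/2000 ≈ 0.00600.
Coefficient of coincidence = 0.00600/0.00639 ≈ 0.94.

0.94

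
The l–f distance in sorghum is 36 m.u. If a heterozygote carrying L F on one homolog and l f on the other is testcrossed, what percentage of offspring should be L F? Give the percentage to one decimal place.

32.0%

A map distance of 36 m.u. corresponds to a recombination frequency of 0.360.
The F1 is L F / l f, so L F is a parental gamete class with expected frequency (1 − r)/2 = 0.640/2 = 0.3200.
That is 0.3200 = 32.0% of the progeny.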